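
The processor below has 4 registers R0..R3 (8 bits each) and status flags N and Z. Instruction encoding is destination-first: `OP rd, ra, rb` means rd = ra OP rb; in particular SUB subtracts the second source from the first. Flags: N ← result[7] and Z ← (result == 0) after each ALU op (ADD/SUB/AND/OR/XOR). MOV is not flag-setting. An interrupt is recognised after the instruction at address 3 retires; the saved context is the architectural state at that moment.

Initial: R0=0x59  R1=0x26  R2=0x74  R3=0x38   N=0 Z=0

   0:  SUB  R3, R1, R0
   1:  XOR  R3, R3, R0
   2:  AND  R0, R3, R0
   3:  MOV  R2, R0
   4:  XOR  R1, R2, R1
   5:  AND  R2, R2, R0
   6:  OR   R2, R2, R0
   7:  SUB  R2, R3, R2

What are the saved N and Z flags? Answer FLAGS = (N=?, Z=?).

FLAGS = (N=0, Z=0)

after  0: R0=0x59 R1=0x26 R2=0x74 R3=0xcd  N=1 Z=0
after  1: R0=0x59 R1=0x26 R2=0x74 R3=0x94  N=1 Z=0
after  2: R0=0x10 R1=0x26 R2=0x74 R3=0x94  N=0 Z=0
after  3: R0=0x10 R1=0x26 R2=0x10 R3=0x94  N=0 Z=0
-- IRQ taken; context saved, return-PC = 4 --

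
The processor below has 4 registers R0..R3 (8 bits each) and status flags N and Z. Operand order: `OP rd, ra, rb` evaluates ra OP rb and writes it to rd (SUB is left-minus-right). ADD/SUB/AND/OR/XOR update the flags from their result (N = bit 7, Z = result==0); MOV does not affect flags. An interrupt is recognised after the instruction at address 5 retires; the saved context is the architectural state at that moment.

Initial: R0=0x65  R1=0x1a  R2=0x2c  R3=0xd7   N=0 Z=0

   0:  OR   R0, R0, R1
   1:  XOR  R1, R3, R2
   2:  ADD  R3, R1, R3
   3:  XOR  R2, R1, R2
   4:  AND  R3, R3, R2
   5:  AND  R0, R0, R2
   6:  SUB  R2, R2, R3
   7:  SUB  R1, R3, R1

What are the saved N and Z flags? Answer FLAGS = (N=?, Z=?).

FLAGS = (N=0, Z=0)

after  0: R0=0x7f R1=0x1a R2=0x2c R3=0xd7  N=0 Z=0
after  1: R0=0x7f R1=0xfb R2=0x2c R3=0xd7  N=1 Z=0
after  2: R0=0x7f R1=0xfb R2=0x2c R3=0xd2  N=1 Z=0
after  3: R0=0x7f R1=0xfb R2=0xd7 R3=0xd2  N=1 Z=0
after  4: R0=0x7f R1=0xfb R2=0xd7 R3=0xd2  N=1 Z=0
after  5: R0=0x57 R1=0xfb R2=0xd7 R3=0xd2  N=0 Z=0
-- IRQ taken; context saved, return-PC = 6 --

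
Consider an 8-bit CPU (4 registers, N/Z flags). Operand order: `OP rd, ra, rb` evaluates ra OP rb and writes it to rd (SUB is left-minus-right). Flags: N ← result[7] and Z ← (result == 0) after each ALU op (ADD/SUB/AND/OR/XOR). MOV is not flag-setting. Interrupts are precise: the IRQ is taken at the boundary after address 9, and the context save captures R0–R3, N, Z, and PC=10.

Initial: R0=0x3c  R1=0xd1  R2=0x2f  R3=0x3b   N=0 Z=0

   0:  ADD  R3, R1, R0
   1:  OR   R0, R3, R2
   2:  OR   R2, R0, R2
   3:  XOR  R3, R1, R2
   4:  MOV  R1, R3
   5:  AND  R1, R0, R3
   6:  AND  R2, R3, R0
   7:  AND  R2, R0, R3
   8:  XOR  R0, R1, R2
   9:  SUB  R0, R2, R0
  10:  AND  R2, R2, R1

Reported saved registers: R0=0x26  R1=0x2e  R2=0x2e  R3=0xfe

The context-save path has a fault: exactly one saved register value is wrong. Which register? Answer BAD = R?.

after  0: R0=0x3c R1=0xd1 R2=0x2f R3=0x0d  N=0 Z=0
after  1: R0=0x2f R1=0xd1 R2=0x2f R3=0x0d  N=0 Z=0
after  2: R0=0x2f R1=0xd1 R2=0x2f R3=0x0d  N=0 Z=0
after  3: R0=0x2f R1=0xd1 R2=0x2f R3=0xfe  N=1 Z=0
after  4: R0=0x2f R1=0xfe R2=0x2f R3=0xfe  N=1 Z=0
after  5: R0=0x2f R1=0x2e R2=0x2f R3=0xfe  N=0 Z=0
after  6: R0=0x2f R1=0x2e R2=0x2e R3=0xfe  N=0 Z=0
after  7: R0=0x2f R1=0x2e R2=0x2e R3=0xfe  N=0 Z=0
after  8: R0=0x00 R1=0x2e R2=0x2e R3=0xfe  N=0 Z=1
after  9: R0=0x2e R1=0x2e R2=0x2e R3=0xfe  N=0 Z=0
-- IRQ taken; context saved, return-PC = 10 --
mismatch: R0: reported 0x26 vs actual 0x2e

BAD = R0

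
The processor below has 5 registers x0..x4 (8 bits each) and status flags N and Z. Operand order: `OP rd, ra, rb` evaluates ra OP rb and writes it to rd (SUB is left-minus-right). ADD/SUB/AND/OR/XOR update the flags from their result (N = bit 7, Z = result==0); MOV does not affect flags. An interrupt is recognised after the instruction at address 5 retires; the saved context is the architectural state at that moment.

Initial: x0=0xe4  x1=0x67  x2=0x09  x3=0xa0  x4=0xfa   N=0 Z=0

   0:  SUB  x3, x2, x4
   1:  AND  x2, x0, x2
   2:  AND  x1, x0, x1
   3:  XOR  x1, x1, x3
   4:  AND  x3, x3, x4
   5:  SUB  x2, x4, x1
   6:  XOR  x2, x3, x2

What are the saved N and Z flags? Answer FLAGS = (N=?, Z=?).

FLAGS = (N=1, Z=0)

after  0: x0=0xe4 x1=0x67 x2=0x09 x3=0x0f x4=0xfa  N=0 Z=0
after  1: x0=0xe4 x1=0x67 x2=0x00 x3=0x0f x4=0xfa  N=0 Z=1
after  2: x0=0xe4 x1=0x64 x2=0x00 x3=0x0f x4=0xfa  N=0 Z=0
after  3: x0=0xe4 x1=0x6b x2=0x00 x3=0x0f x4=0xfa  N=0 Z=0
after  4: x0=0xe4 x1=0x6b x2=0x00 x3=0x0a x4=0xfa  N=0 Z=0
after  5: x0=0xe4 x1=0x6b x2=0x8f x3=0x0a x4=0xfa  N=1 Z=0
-- IRQ taken; context saved, return-PC = 6 --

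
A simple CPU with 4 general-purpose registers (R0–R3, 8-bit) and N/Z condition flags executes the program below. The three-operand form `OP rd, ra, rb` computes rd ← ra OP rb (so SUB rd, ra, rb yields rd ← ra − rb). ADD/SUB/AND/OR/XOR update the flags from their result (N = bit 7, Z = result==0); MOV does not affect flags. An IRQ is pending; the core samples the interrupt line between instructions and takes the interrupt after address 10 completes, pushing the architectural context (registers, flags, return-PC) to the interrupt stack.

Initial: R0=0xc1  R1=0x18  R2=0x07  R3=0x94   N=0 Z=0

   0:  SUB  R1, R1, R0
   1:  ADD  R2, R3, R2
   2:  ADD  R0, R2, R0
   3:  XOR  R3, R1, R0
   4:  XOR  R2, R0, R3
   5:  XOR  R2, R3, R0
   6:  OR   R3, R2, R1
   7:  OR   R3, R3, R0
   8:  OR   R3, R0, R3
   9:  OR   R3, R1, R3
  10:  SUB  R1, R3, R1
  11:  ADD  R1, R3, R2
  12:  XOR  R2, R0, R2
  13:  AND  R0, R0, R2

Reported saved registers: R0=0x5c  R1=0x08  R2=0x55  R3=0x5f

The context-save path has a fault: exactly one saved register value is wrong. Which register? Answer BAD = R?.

BAD = R2

after  0: R0=0xc1 R1=0x57 R2=0x07 R3=0x94  N=0 Z=0
after  1: R0=0xc1 R1=0x57 R2=0x9b R3=0x94  N=1 Z=0
after  2: R0=0x5c R1=0x57 R2=0x9b R3=0x94  N=0 Z=0
after  3: R0=0x5c R1=0x57 R2=0x9b R3=0x0b  N=0 Z=0
after  4: R0=0x5c R1=0x57 R2=0x57 R3=0x0b  N=0 Z=0
after  5: R0=0x5c R1=0x57 R2=0x57 R3=0x0b  N=0 Z=0
after  6: R0=0x5c R1=0x57 R2=0x57 R3=0x57  N=0 Z=0
after  7: R0=0x5c R1=0x57 R2=0x57 R3=0x5f  N=0 Z=0
after  8: R0=0x5c R1=0x57 R2=0x57 R3=0x5f  N=0 Z=0
after  9: R0=0x5c R1=0x57 R2=0x57 R3=0x5f  N=0 Z=0
after 10: R0=0x5c R1=0x08 R2=0x57 R3=0x5f  N=0 Z=0
-- IRQ taken; context saved, return-PC = 11 --
mismatch: R2: reported 0x55 vs actual 0x57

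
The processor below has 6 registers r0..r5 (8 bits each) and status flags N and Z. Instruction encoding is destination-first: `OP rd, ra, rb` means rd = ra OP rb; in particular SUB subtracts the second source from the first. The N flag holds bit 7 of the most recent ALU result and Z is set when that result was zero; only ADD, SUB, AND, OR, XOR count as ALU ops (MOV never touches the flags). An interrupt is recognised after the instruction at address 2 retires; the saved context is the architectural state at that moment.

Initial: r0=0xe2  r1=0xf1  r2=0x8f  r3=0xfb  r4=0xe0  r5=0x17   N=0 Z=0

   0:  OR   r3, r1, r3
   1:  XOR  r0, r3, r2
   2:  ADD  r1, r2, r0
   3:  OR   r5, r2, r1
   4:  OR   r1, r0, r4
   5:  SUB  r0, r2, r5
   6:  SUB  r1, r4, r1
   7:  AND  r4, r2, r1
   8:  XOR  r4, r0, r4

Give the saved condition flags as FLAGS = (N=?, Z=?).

after  0: r0=0xe2 r1=0xf1 r2=0x8f r3=0xfb r4=0xe0 r5=0x17  N=1 Z=0
after  1: r0=0x74 r1=0xf1 r2=0x8f r3=0xfb r4=0xe0 r5=0x17  N=0 Z=0
after  2: r0=0x74 r1=0x03 r2=0x8f r3=0xfb r4=0xe0 r5=0x17  N=0 Z=0
-- IRQ taken; context saved, return-PC = 3 --

FLAGS = (N=0, Z=0)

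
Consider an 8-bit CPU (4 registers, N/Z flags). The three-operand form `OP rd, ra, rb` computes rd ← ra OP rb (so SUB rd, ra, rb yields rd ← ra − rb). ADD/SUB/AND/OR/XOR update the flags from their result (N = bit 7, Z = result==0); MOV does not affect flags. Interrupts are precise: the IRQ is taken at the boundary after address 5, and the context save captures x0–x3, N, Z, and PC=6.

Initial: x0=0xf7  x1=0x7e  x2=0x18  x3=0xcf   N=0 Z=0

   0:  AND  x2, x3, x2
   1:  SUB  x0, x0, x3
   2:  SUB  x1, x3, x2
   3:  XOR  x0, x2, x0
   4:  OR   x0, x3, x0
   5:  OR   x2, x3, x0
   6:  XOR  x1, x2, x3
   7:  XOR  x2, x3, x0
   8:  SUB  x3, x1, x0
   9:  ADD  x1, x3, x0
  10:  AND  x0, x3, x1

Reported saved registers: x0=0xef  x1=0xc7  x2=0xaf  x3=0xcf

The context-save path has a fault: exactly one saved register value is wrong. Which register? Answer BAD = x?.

BAD = x2

after  0: x0=0xf7 x1=0x7e x2=0x08 x3=0xcf  N=0 Z=0
after  1: x0=0x28 x1=0x7e x2=0x08 x3=0xcf  N=0 Z=0
after  2: x0=0x28 x1=0xc7 x2=0x08 x3=0xcf  N=1 Z=0
after  3: x0=0x20 x1=0xc7 x2=0x08 x3=0xcf  N=0 Z=0
after  4: x0=0xef x1=0xc7 x2=0x08 x3=0xcf  N=1 Z=0
after  5: x0=0xef x1=0xc7 x2=0xef x3=0xcf  N=1 Z=0
-- IRQ taken; context saved, return-PC = 6 --
mismatch: x2: reported 0xaf vs actual 0xef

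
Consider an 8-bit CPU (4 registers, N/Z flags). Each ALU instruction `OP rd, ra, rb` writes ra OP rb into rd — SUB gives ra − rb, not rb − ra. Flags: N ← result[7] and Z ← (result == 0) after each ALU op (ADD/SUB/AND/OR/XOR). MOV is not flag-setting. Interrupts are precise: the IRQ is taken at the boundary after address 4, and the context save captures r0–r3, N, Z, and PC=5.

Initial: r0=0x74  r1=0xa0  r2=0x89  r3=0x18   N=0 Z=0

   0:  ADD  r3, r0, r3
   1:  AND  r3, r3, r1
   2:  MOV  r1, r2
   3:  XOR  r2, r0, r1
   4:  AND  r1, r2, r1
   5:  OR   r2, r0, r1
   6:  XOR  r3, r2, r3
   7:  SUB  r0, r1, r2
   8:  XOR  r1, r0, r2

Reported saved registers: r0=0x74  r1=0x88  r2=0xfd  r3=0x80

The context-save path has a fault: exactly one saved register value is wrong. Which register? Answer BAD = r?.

BAD = r1

after  0: r0=0x74 r1=0xa0 r2=0x89 r3=0x8c  N=1 Z=0
after  1: r0=0x74 r1=0xa0 r2=0x89 r3=0x80  N=1 Z=0
after  2: r0=0x74 r1=0x89 r2=0x89 r3=0x80  N=1 Z=0
after  3: r0=0x74 r1=0x89 r2=0xfd r3=0x80  N=1 Z=0
after  4: r0=0x74 r1=0x89 r2=0xfd r3=0x80  N=1 Z=0
-- IRQ taken; context saved, return-PC = 5 --
mismatch: r1: reported 0x88 vs actual 0x89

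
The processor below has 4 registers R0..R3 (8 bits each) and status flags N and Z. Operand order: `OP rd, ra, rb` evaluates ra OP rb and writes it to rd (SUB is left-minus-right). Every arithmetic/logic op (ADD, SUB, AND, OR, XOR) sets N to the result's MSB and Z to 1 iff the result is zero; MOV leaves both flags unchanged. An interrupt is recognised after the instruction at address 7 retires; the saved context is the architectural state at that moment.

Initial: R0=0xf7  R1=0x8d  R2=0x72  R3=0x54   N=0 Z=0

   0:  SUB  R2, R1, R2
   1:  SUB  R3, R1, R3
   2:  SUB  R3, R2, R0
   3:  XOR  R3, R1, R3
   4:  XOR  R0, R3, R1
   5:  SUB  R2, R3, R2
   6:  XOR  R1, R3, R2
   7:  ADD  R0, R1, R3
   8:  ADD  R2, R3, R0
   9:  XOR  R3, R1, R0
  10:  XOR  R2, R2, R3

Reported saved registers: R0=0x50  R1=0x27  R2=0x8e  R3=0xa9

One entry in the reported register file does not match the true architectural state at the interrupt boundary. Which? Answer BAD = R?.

after  0: R0=0xf7 R1=0x8d R2=0x1b R3=0x54  N=0 Z=0
after  1: R0=0xf7 R1=0x8d R2=0x1b R3=0x39  N=0 Z=0
after  2: R0=0xf7 R1=0x8d R2=0x1b R3=0x24  N=0 Z=0
after  3: R0=0xf7 R1=0x8d R2=0x1b R3=0xa9  N=1 Z=0
after  4: R0=0x24 R1=0x8d R2=0x1b R3=0xa9  N=0 Z=0
after  5: R0=0x24 R1=0x8d R2=0x8e R3=0xa9  N=1 Z=0
after  6: R0=0x24 R1=0x27 R2=0x8e R3=0xa9  N=0 Z=0
after  7: R0=0xd0 R1=0x27 R2=0x8e R3=0xa9  N=1 Z=0
-- IRQ taken; context saved, return-PC = 8 --
mismatch: R0: reported 0x50 vs actual 0xd0

BAD = R0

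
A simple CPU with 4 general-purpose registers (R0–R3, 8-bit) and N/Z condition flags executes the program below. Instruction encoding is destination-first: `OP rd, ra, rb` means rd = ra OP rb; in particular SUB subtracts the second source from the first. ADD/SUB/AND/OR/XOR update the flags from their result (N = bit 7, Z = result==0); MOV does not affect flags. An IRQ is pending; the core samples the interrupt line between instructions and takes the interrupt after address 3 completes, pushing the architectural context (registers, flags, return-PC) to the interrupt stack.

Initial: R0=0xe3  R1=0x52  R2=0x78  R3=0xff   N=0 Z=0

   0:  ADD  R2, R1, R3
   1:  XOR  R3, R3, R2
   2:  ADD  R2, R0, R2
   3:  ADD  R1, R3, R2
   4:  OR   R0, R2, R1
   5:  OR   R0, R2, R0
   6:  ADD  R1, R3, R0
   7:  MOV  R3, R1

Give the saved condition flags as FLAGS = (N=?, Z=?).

FLAGS = (N=1, Z=0)

after  0: R0=0xe3 R1=0x52 R2=0x51 R3=0xff  N=0 Z=0
after  1: R0=0xe3 R1=0x52 R2=0x51 R3=0xae  N=1 Z=0
after  2: R0=0xe3 R1=0x52 R2=0x34 R3=0xae  N=0 Z=0
after  3: R0=0xe3 R1=0xe2 R2=0x34 R3=0xae  N=1 Z=0
-- IRQ taken; context saved, return-PC = 4 --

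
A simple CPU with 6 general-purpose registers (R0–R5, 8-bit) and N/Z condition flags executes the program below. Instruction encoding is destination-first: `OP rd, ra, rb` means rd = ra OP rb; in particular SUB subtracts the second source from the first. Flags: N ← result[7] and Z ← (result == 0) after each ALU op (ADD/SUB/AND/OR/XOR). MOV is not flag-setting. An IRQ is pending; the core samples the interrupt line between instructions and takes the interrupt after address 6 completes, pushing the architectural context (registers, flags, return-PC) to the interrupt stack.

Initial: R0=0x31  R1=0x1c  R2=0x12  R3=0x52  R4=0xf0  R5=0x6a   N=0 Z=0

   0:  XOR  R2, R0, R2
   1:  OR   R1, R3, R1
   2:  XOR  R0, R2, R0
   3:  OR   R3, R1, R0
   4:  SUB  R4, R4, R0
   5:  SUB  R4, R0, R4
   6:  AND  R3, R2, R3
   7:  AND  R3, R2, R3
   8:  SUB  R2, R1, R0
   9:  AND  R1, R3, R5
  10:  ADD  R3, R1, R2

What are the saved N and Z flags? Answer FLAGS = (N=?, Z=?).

FLAGS = (N=0, Z=0)

after  0: R0=0x31 R1=0x1c R2=0x23 R3=0x52 R4=0xf0 R5=0x6a  N=0 Z=0
after  1: R0=0x31 R1=0x5e R2=0x23 R3=0x52 R4=0xf0 R5=0x6a  N=0 Z=0
after  2: R0=0x12 R1=0x5e R2=0x23 R3=0x52 R4=0xf0 R5=0x6a  N=0 Z=0
after  3: R0=0x12 R1=0x5e R2=0x23 R3=0x5e R4=0xf0 R5=0x6a  N=0 Z=0
after  4: R0=0x12 R1=0x5e R2=0x23 R3=0x5e R4=0xde R5=0x6a  N=1 Z=0
after  5: R0=0x12 R1=0x5e R2=0x23 R3=0x5e R4=0x34 R5=0x6a  N=0 Z=0
after  6: R0=0x12 R1=0x5e R2=0x23 R3=0x02 R4=0x34 R5=0x6a  N=0 Z=0
-- IRQ taken; context saved, return-PC = 7 --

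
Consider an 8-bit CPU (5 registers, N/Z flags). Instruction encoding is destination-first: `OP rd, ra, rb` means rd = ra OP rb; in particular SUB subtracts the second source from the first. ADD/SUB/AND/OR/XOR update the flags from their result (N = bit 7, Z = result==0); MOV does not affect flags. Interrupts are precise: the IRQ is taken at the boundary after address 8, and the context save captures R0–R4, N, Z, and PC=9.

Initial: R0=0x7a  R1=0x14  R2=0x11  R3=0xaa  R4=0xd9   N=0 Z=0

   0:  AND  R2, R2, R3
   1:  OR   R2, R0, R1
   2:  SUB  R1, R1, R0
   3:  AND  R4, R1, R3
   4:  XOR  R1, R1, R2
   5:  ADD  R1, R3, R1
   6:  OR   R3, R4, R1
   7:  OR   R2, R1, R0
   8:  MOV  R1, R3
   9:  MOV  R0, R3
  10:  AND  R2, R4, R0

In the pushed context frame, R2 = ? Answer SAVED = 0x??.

after  0: R0=0x7a R1=0x14 R2=0x00 R3=0xaa R4=0xd9  N=0 Z=1
after  1: R0=0x7a R1=0x14 R2=0x7e R3=0xaa R4=0xd9  N=0 Z=0
after  2: R0=0x7a R1=0x9a R2=0x7e R3=0xaa R4=0xd9  N=1 Z=0
after  3: R0=0x7a R1=0x9a R2=0x7e R3=0xaa R4=0x8a  N=1 Z=0
after  4: R0=0x7a R1=0xe4 R2=0x7e R3=0xaa R4=0x8a  N=1 Z=0
after  5: R0=0x7a R1=0x8e R2=0x7e R3=0xaa R4=0x8a  N=1 Z=0
after  6: R0=0x7a R1=0x8e R2=0x7e R3=0x8e R4=0x8a  N=1 Z=0
after  7: R0=0x7a R1=0x8e R2=0xfe R3=0x8e R4=0x8a  N=1 Z=0
after  8: R0=0x7a R1=0x8e R2=0xfe R3=0x8e R4=0x8a  N=1 Z=0
-- IRQ taken; context saved, return-PC = 9 --

SAVED = 0xfe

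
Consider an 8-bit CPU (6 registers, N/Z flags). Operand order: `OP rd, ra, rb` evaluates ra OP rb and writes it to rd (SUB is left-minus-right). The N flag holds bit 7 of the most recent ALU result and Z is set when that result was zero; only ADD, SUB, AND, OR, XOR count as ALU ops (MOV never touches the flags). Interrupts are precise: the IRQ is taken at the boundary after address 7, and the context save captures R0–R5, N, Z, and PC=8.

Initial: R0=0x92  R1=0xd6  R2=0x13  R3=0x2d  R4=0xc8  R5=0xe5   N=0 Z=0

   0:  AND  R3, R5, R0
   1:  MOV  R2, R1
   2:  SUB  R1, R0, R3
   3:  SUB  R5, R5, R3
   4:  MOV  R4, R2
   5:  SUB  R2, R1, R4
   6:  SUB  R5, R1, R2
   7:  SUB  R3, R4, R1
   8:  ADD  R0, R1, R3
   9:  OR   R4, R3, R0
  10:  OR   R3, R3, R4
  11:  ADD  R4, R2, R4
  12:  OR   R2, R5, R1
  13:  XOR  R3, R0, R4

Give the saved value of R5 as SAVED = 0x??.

after  0: R0=0x92 R1=0xd6 R2=0x13 R3=0x80 R4=0xc8 R5=0xe5  N=1 Z=0
after  1: R0=0x92 R1=0xd6 R2=0xd6 R3=0x80 R4=0xc8 R5=0xe5  N=1 Z=0
after  2: R0=0x92 R1=0x12 R2=0xd6 R3=0x80 R4=0xc8 R5=0xe5  N=0 Z=0
after  3: R0=0x92 R1=0x12 R2=0xd6 R3=0x80 R4=0xc8 R5=0x65  N=0 Z=0
after  4: R0=0x92 R1=0x12 R2=0xd6 R3=0x80 R4=0xd6 R5=0x65  N=0 Z=0
after  5: R0=0x92 R1=0x12 R2=0x3c R3=0x80 R4=0xd6 R5=0x65  N=0 Z=0
after  6: R0=0x92 R1=0x12 R2=0x3c R3=0x80 R4=0xd6 R5=0xd6  N=1 Z=0
after  7: R0=0x92 R1=0x12 R2=0x3c R3=0xc4 R4=0xd6 R5=0xd6  N=1 Z=0
-- IRQ taken; context saved, return-PC = 8 --

SAVED = 0xd6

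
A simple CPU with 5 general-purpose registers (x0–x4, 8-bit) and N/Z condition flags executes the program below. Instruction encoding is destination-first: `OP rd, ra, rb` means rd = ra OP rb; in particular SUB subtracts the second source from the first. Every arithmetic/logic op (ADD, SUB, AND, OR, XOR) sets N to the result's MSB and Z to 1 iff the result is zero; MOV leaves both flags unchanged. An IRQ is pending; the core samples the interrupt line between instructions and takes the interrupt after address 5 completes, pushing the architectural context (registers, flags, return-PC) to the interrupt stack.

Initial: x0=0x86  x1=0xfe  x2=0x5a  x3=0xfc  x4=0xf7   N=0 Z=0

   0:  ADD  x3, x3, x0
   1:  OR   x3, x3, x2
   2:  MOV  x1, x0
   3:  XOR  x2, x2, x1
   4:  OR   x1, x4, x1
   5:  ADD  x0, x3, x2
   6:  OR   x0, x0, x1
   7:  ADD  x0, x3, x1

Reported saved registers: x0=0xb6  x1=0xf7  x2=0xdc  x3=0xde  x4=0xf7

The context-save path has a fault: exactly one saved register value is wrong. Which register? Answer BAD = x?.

after  0: x0=0x86 x1=0xfe x2=0x5a x3=0x82 x4=0xf7  N=1 Z=0
after  1: x0=0x86 x1=0xfe x2=0x5a x3=0xda x4=0xf7  N=1 Z=0
after  2: x0=0x86 x1=0x86 x2=0x5a x3=0xda x4=0xf7  N=1 Z=0
after  3: x0=0x86 x1=0x86 x2=0xdc x3=0xda x4=0xf7  N=1 Z=0
after  4: x0=0x86 x1=0xf7 x2=0xdc x3=0xda x4=0xf7  N=1 Z=0
after  5: x0=0xb6 x1=0xf7 x2=0xdc x3=0xda x4=0xf7  N=1 Z=0
-- IRQ taken; context saved, return-PC = 6 --
mismatch: x3: reported 0xde vs actual 0xda

BAD = x3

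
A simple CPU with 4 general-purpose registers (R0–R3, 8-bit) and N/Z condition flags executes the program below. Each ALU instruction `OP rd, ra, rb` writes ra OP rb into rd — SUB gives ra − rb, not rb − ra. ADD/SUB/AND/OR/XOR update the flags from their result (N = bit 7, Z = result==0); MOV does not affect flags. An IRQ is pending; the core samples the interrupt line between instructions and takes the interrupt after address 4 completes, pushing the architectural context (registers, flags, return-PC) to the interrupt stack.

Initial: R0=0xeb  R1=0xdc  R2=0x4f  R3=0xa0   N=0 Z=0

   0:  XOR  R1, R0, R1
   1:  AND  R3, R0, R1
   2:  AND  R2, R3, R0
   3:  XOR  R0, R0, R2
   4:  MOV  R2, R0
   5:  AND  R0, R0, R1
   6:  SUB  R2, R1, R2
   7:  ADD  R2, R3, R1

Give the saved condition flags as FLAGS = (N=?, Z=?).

FLAGS = (N=1, Z=0)

after  0: R0=0xeb R1=0x37 R2=0x4f R3=0xa0  N=0 Z=0
after  1: R0=0xeb R1=0x37 R2=0x4f R3=0x23  N=0 Z=0
after  2: R0=0xeb R1=0x37 R2=0x23 R3=0x23  N=0 Z=0
after  3: R0=0xc8 R1=0x37 R2=0x23 R3=0x23  N=1 Z=0
after  4: R0=0xc8 R1=0x37 R2=0xc8 R3=0x23  N=1 Z=0
-- IRQ taken; context saved, return-PC = 5 --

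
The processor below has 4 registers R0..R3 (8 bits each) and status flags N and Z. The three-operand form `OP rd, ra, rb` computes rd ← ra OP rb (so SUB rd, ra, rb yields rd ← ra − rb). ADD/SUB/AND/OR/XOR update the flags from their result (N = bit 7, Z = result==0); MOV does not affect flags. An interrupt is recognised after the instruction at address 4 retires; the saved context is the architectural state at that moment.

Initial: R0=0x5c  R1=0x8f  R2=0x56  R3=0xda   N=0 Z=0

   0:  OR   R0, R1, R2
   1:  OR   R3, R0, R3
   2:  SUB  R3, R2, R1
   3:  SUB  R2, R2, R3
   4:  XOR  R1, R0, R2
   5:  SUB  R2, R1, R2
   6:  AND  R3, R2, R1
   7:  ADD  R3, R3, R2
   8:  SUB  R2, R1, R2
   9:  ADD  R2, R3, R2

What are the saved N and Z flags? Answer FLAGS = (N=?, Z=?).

after  0: R0=0xdf R1=0x8f R2=0x56 R3=0xda  N=1 Z=0
after  1: R0=0xdf R1=0x8f R2=0x56 R3=0xdf  N=1 Z=0
after  2: R0=0xdf R1=0x8f R2=0x56 R3=0xc7  N=1 Z=0
after  3: R0=0xdf R1=0x8f R2=0x8f R3=0xc7  N=1 Z=0
after  4: R0=0xdf R1=0x50 R2=0x8f R3=0xc7  N=0 Z=0
-- IRQ taken; context saved, return-PC = 5 --

FLAGS = (N=0, Z=0)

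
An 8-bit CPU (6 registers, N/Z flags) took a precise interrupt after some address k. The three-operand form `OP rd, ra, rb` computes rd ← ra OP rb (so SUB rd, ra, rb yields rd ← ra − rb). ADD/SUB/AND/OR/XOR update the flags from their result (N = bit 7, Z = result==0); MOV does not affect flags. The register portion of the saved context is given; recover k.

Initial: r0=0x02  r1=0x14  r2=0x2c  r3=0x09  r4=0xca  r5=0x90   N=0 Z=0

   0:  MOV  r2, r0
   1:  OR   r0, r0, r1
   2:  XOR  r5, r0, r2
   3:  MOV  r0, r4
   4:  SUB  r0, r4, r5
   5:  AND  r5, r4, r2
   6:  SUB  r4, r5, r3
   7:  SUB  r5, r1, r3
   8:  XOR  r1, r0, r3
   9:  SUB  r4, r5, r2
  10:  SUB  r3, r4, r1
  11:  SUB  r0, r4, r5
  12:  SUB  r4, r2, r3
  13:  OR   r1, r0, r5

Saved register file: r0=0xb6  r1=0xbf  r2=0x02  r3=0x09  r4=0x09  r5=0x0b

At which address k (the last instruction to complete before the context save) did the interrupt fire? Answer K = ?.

after  0: r0=0x02 r1=0x14 r2=0x02 r3=0x09 r4=0xca r5=0x90  N=0 Z=0
after  1: r0=0x16 r1=0x14 r2=0x02 r3=0x09 r4=0xca r5=0x90  N=0 Z=0
after  2: r0=0x16 r1=0x14 r2=0x02 r3=0x09 r4=0xca r5=0x14  N=0 Z=0
after  3: r0=0xca r1=0x14 r2=0x02 r3=0x09 r4=0xca r5=0x14  N=0 Z=0
after  4: r0=0xb6 r1=0x14 r2=0x02 r3=0x09 r4=0xca r5=0x14  N=1 Z=0
after  5: r0=0xb6 r1=0x14 r2=0x02 r3=0x09 r4=0xca r5=0x02  N=0 Z=0
after  6: r0=0xb6 r1=0x14 r2=0x02 r3=0x09 r4=0xf9 r5=0x02  N=1 Z=0
after  7: r0=0xb6 r1=0x14 r2=0x02 r3=0x09 r4=0xf9 r5=0x0b  N=0 Z=0
after  8: r0=0xb6 r1=0xbf r2=0x02 r3=0x09 r4=0xf9 r5=0x0b  N=1 Z=0
after  9: r0=0xb6 r1=0xbf r2=0x02 r3=0x09 r4=0x09 r5=0x0b  N=0 Z=0
-- IRQ taken; context saved, return-PC = 10 --

K = 9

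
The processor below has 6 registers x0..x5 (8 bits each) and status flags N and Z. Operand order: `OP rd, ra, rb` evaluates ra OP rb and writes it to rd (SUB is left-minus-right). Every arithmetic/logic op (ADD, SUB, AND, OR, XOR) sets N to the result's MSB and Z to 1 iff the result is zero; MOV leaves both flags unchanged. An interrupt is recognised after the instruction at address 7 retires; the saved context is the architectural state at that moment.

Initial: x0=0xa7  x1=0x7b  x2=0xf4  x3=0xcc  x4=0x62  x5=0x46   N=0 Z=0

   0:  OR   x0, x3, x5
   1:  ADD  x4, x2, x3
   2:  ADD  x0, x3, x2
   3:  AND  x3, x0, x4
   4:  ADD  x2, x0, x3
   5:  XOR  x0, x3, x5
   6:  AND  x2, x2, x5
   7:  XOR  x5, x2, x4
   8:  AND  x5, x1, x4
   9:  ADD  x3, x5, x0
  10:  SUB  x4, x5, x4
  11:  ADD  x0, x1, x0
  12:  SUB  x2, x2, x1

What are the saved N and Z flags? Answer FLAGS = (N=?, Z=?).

FLAGS = (N=1, Z=0)

after  0: x0=0xce x1=0x7b x2=0xf4 x3=0xcc x4=0x62 x5=0x46  N=1 Z=0
after  1: x0=0xce x1=0x7b x2=0xf4 x3=0xcc x4=0xc0 x5=0x46  N=1 Z=0
after  2: x0=0xc0 x1=0x7b x2=0xf4 x3=0xcc x4=0xc0 x5=0x46  N=1 Z=0
after  3: x0=0xc0 x1=0x7b x2=0xf4 x3=0xc0 x4=0xc0 x5=0x46  N=1 Z=0
after  4: x0=0xc0 x1=0x7b x2=0x80 x3=0xc0 x4=0xc0 x5=0x46  N=1 Z=0
after  5: x0=0x86 x1=0x7b x2=0x80 x3=0xc0 x4=0xc0 x5=0x46  N=1 Z=0
after  6: x0=0x86 x1=0x7b x2=0x00 x3=0xc0 x4=0xc0 x5=0x46  N=0 Z=1
after  7: x0=0x86 x1=0x7b x2=0x00 x3=0xc0 x4=0xc0 x5=0xc0  N=1 Z=0
-- IRQ taken; context saved, return-PC = 8 --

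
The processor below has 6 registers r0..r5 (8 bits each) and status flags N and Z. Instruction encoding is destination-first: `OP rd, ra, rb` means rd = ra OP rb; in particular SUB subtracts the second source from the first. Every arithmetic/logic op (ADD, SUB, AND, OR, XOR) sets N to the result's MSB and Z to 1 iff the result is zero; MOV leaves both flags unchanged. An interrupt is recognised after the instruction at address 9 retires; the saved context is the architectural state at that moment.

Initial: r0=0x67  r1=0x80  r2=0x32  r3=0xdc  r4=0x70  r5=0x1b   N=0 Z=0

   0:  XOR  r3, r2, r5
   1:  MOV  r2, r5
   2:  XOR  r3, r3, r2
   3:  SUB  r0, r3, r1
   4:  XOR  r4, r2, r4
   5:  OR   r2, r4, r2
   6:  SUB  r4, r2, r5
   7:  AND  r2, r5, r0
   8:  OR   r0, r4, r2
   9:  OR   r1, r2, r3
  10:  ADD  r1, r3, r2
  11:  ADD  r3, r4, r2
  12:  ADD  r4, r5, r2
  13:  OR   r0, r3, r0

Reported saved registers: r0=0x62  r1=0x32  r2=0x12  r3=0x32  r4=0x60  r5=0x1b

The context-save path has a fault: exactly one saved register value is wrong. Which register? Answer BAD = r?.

after  0: r0=0x67 r1=0x80 r2=0x32 r3=0x29 r4=0x70 r5=0x1b  N=0 Z=0
after  1: r0=0x67 r1=0x80 r2=0x1b r3=0x29 r4=0x70 r5=0x1b  N=0 Z=0
after  2: r0=0x67 r1=0x80 r2=0x1b r3=0x32 r4=0x70 r5=0x1b  N=0 Z=0
after  3: r0=0xb2 r1=0x80 r2=0x1b r3=0x32 r4=0x70 r5=0x1b  N=1 Z=0
after  4: r0=0xb2 r1=0x80 r2=0x1b r3=0x32 r4=0x6b r5=0x1b  N=0 Z=0
after  5: r0=0xb2 r1=0x80 r2=0x7b r3=0x32 r4=0x6b r5=0x1b  N=0 Z=0
after  6: r0=0xb2 r1=0x80 r2=0x7b r3=0x32 r4=0x60 r5=0x1b  N=0 Z=0
after  7: r0=0xb2 r1=0x80 r2=0x12 r3=0x32 r4=0x60 r5=0x1b  N=0 Z=0
after  8: r0=0x72 r1=0x80 r2=0x12 r3=0x32 r4=0x60 r5=0x1b  N=0 Z=0
after  9: r0=0x72 r1=0x32 r2=0x12 r3=0x32 r4=0x60 r5=0x1b  N=0 Z=0
-- IRQ taken; context saved, return-PC = 10 --
mismatch: r0: reported 0x62 vs actual 0x72

BAD = r0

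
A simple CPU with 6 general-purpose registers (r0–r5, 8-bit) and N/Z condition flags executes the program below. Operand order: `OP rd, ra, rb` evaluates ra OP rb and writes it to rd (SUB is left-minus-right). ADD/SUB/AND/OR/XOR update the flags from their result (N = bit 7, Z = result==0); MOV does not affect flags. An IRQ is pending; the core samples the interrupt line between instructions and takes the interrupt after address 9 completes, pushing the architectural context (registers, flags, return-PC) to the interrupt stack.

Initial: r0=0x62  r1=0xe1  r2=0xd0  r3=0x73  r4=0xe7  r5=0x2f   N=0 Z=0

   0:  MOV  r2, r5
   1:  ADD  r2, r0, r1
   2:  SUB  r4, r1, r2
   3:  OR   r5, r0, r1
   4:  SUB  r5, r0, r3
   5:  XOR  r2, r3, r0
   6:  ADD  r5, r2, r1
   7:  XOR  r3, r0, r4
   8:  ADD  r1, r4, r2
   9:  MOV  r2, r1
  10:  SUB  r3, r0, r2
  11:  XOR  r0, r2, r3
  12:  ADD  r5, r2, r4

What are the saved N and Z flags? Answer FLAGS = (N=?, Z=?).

FLAGS = (N=1, Z=0)

after  0: r0=0x62 r1=0xe1 r2=0x2f r3=0x73 r4=0xe7 r5=0x2f  N=0 Z=0
after  1: r0=0x62 r1=0xe1 r2=0x43 r3=0x73 r4=0xe7 r5=0x2f  N=0 Z=0
after  2: r0=0x62 r1=0xe1 r2=0x43 r3=0x73 r4=0x9e r5=0x2f  N=1 Z=0
after  3: r0=0x62 r1=0xe1 r2=0x43 r3=0x73 r4=0x9e r5=0xe3  N=1 Z=0
after  4: r0=0x62 r1=0xe1 r2=0x43 r3=0x73 r4=0x9e r5=0xef  N=1 Z=0
after  5: r0=0x62 r1=0xe1 r2=0x11 r3=0x73 r4=0x9e r5=0xef  N=0 Z=0
after  6: r0=0x62 r1=0xe1 r2=0x11 r3=0x73 r4=0x9e r5=0xf2  N=1 Z=0
after  7: r0=0x62 r1=0xe1 r2=0x11 r3=0xfc r4=0x9e r5=0xf2  N=1 Z=0
after  8: r0=0x62 r1=0xaf r2=0x11 r3=0xfc r4=0x9e r5=0xf2  N=1 Z=0
after  9: r0=0x62 r1=0xaf r2=0xaf r3=0xfc r4=0x9e r5=0xf2  N=1 Z=0
-- IRQ taken; context saved, return-PC = 10 --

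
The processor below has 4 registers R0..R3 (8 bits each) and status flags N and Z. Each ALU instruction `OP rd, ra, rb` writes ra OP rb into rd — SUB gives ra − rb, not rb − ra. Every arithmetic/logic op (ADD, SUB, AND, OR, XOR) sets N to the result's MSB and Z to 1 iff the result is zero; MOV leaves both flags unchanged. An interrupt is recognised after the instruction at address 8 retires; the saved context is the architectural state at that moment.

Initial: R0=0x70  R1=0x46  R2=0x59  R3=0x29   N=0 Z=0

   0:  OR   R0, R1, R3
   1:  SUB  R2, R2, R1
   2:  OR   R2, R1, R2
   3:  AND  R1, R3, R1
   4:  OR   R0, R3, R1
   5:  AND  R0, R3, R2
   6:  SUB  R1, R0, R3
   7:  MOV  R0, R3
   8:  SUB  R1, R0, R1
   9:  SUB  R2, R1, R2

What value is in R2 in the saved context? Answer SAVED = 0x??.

after  0: R0=0x6f R1=0x46 R2=0x59 R3=0x29  N=0 Z=0
after  1: R0=0x6f R1=0x46 R2=0x13 R3=0x29  N=0 Z=0
after  2: R0=0x6f R1=0x46 R2=0x57 R3=0x29  N=0 Z=0
after  3: R0=0x6f R1=0x00 R2=0x57 R3=0x29  N=0 Z=1
after  4: R0=0x29 R1=0x00 R2=0x57 R3=0x29  N=0 Z=0
after  5: R0=0x01 R1=0x00 R2=0x57 R3=0x29  N=0 Z=0
after  6: R0=0x01 R1=0xd8 R2=0x57 R3=0x29  N=1 Z=0
after  7: R0=0x29 R1=0xd8 R2=0x57 R3=0x29  N=1 Z=0
after  8: R0=0x29 R1=0x51 R2=0x57 R3=0x29  N=0 Z=0
-- IRQ taken; context saved, return-PC = 9 --

SAVED = 0x57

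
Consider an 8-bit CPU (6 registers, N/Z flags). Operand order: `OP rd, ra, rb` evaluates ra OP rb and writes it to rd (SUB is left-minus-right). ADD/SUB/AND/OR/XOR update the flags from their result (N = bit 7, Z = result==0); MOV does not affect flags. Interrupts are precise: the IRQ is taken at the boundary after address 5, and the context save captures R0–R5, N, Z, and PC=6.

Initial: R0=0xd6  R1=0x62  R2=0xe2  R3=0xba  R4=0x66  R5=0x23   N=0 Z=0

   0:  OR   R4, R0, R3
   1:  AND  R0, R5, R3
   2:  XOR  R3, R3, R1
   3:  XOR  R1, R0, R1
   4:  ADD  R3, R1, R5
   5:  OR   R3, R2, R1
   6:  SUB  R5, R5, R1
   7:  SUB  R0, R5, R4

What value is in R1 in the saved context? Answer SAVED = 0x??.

after  0: R0=0xd6 R1=0x62 R2=0xe2 R3=0xba R4=0xfe R5=0x23  N=1 Z=0
after  1: R0=0x22 R1=0x62 R2=0xe2 R3=0xba R4=0xfe R5=0x23  N=0 Z=0
after  2: R0=0x22 R1=0x62 R2=0xe2 R3=0xd8 R4=0xfe R5=0x23  N=1 Z=0
after  3: R0=0x22 R1=0x40 R2=0xe2 R3=0xd8 R4=0xfe R5=0x23  N=0 Z=0
after  4: R0=0x22 R1=0x40 R2=0xe2 R3=0x63 R4=0xfe R5=0x23  N=0 Z=0
after  5: R0=0x22 R1=0x40 R2=0xe2 R3=0xe2 R4=0xfe R5=0x23  N=1 Z=0
-- IRQ taken; context saved, return-PC = 6 --

SAVED = 0x40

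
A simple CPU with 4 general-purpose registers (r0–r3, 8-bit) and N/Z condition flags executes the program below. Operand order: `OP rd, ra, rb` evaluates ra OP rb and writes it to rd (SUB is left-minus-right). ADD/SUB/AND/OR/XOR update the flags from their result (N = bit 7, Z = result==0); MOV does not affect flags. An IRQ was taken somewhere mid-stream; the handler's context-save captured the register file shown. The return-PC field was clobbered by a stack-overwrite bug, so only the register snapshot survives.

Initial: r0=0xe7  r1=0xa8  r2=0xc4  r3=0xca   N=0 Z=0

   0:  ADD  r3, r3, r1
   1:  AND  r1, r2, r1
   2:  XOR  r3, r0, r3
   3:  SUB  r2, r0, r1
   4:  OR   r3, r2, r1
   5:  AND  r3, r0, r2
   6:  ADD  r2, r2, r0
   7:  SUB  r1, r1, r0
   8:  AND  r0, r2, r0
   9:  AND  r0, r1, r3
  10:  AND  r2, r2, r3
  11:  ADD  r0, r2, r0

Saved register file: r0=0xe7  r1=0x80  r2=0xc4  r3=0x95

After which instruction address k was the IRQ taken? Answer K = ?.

after  0: r0=0xe7 r1=0xa8 r2=0xc4 r3=0x72  N=0 Z=0
after  1: r0=0xe7 r1=0x80 r2=0xc4 r3=0x72  N=1 Z=0
after  2: r0=0xe7 r1=0x80 r2=0xc4 r3=0x95  N=1 Z=0
-- IRQ taken; context saved, return-PC = 3 --

K = 2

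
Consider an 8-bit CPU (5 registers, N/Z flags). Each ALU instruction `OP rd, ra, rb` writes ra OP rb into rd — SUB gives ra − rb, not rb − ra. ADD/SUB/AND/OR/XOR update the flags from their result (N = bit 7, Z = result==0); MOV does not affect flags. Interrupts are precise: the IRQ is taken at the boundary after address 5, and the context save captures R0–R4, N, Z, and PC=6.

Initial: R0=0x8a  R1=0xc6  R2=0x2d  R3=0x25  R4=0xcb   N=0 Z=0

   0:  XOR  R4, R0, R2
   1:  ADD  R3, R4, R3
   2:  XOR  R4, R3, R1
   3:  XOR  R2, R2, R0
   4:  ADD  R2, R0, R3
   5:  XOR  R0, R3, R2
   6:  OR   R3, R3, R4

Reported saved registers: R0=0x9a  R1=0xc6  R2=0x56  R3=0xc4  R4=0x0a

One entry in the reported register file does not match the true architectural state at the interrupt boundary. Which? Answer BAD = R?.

after  0: R0=0x8a R1=0xc6 R2=0x2d R3=0x25 R4=0xa7  N=1 Z=0
after  1: R0=0x8a R1=0xc6 R2=0x2d R3=0xcc R4=0xa7  N=1 Z=0
after  2: R0=0x8a R1=0xc6 R2=0x2d R3=0xcc R4=0x0a  N=0 Z=0
after  3: R0=0x8a R1=0xc6 R2=0xa7 R3=0xcc R4=0x0a  N=1 Z=0
after  4: R0=0x8a R1=0xc6 R2=0x56 R3=0xcc R4=0x0a  N=0 Z=0
after  5: R0=0x9a R1=0xc6 R2=0x56 R3=0xcc R4=0x0a  N=1 Z=0
-- IRQ taken; context saved, return-PC = 6 --
mismatch: R3: reported 0xc4 vs actual 0xcc

BAD = R3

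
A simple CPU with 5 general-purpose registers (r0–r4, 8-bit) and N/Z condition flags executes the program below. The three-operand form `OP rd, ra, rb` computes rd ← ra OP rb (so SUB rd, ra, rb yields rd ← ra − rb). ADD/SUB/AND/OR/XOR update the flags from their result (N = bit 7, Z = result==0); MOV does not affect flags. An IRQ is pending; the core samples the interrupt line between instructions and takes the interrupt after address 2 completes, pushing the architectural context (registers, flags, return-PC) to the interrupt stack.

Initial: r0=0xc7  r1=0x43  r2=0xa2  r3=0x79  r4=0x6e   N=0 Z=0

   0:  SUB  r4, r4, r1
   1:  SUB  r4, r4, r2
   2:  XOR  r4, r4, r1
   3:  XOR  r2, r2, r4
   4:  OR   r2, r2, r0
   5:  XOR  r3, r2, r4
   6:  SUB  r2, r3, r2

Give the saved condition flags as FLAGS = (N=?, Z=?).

FLAGS = (N=1, Z=0)

after  0: r0=0xc7 r1=0x43 r2=0xa2 r3=0x79 r4=0x2b  N=0 Z=0
after  1: r0=0xc7 r1=0x43 r2=0xa2 r3=0x79 r4=0x89  N=1 Z=0
after  2: r0=0xc7 r1=0x43 r2=0xa2 r3=0x79 r4=0xca  N=1 Z=0
-- IRQ taken; context saved, return-PC = 3 --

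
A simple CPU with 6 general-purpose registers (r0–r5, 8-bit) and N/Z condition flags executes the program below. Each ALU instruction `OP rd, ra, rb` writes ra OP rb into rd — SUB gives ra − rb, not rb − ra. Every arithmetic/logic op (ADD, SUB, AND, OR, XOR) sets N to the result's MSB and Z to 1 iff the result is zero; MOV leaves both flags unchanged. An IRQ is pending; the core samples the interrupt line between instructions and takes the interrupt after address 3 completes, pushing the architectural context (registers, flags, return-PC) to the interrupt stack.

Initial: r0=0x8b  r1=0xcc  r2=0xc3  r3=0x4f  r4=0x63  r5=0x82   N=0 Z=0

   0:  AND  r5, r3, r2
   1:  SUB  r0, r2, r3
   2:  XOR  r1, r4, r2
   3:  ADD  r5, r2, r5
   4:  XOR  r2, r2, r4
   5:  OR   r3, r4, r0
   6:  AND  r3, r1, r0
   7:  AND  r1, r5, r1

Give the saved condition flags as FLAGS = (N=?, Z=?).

after  0: r0=0x8b r1=0xcc r2=0xc3 r3=0x4f r4=0x63 r5=0x43  N=0 Z=0
after  1: r0=0x74 r1=0xcc r2=0xc3 r3=0x4f r4=0x63 r5=0x43  N=0 Z=0
after  2: r0=0x74 r1=0xa0 r2=0xc3 r3=0x4f r4=0x63 r5=0x43  N=1 Z=0
after  3: r0=0x74 r1=0xa0 r2=0xc3 r3=0x4f r4=0x63 r5=0x06  N=0 Z=0
-- IRQ taken; context saved, return-PC = 4 --

FLAGS = (N=0, Z=0)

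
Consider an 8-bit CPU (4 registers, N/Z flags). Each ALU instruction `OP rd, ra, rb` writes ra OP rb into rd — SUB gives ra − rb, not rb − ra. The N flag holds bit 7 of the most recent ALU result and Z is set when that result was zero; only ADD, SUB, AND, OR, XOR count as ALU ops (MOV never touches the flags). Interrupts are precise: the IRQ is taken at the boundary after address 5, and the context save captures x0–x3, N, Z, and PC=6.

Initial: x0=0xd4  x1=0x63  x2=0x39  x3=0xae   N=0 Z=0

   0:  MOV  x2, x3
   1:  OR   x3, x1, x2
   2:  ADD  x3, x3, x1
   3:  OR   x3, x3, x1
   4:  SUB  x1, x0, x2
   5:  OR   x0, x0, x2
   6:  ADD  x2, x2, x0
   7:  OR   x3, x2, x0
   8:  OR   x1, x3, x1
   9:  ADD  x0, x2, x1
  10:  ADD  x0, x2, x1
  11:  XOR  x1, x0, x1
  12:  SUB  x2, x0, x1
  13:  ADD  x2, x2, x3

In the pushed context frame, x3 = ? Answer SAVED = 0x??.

SAVED = 0x73

after  0: x0=0xd4 x1=0x63 x2=0xae x3=0xae  N=0 Z=0
after  1: x0=0xd4 x1=0x63 x2=0xae x3=0xef  N=1 Z=0
after  2: x0=0xd4 x1=0x63 x2=0xae x3=0x52  N=0 Z=0
after  3: x0=0xd4 x1=0x63 x2=0xae x3=0x73  N=0 Z=0
after  4: x0=0xd4 x1=0x26 x2=0xae x3=0x73  N=0 Z=0
after  5: x0=0xfe x1=0x26 x2=0xae x3=0x73  N=1 Z=0
-- IRQ taken; context saved, return-PC = 6 --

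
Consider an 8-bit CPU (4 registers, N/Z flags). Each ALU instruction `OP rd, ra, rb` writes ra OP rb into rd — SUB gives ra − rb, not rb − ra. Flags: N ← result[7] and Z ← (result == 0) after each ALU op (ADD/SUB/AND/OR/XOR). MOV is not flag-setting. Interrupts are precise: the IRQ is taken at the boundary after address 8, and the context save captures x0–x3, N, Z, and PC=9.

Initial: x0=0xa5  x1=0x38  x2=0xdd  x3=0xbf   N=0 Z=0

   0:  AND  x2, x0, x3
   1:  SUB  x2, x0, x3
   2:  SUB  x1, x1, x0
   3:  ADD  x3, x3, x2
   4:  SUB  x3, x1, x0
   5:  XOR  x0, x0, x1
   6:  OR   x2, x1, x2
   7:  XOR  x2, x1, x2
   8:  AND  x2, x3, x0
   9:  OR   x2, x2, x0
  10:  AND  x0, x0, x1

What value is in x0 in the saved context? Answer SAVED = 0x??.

after  0: x0=0xa5 x1=0x38 x2=0xa5 x3=0xbf  N=1 Z=0
after  1: x0=0xa5 x1=0x38 x2=0xe6 x3=0xbf  N=1 Z=0
after  2: x0=0xa5 x1=0x93 x2=0xe6 x3=0xbf  N=1 Z=0
after  3: x0=0xa5 x1=0x93 x2=0xe6 x3=0xa5  N=1 Z=0
after  4: x0=0xa5 x1=0x93 x2=0xe6 x3=0xee  N=1 Z=0
after  5: x0=0x36 x1=0x93 x2=0xe6 x3=0xee  N=0 Z=0
after  6: x0=0x36 x1=0x93 x2=0xf7 x3=0xee  N=1 Z=0
after  7: x0=0x36 x1=0x93 x2=0x64 x3=0xee  N=0 Z=0
after  8: x0=0x36 x1=0x93 x2=0x26 x3=0xee  N=0 Z=0
-- IRQ taken; context saved, return-PC = 9 --

SAVED = 0x36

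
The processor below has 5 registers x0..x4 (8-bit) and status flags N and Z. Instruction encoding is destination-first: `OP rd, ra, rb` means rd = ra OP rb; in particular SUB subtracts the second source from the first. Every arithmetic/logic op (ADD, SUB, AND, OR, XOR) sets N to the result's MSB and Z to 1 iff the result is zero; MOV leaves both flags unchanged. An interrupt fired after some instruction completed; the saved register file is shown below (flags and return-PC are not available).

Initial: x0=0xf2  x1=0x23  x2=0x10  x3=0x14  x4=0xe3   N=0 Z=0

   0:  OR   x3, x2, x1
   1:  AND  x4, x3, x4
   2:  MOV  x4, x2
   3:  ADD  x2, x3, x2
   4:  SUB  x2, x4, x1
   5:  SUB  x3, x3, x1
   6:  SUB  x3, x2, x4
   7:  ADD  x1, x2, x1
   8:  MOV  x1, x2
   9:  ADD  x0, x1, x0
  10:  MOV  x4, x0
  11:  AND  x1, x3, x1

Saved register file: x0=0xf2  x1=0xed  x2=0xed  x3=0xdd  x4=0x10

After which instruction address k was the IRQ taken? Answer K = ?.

K = 8

after  0: x0=0xf2 x1=0x23 x2=0x10 x3=0x33 x4=0xe3  N=0 Z=0
after  1: x0=0xf2 x1=0x23 x2=0x10 x3=0x33 x4=0x23  N=0 Z=0
after  2: x0=0xf2 x1=0x23 x2=0x10 x3=0x33 x4=0x10  N=0 Z=0
after  3: x0=0xf2 x1=0x23 x2=0x43 x3=0x33 x4=0x10  N=0 Z=0
after  4: x0=0xf2 x1=0x23 x2=0xed x3=0x33 x4=0x10  N=1 Z=0
after  5: x0=0xf2 x1=0x23 x2=0xed x3=0x10 x4=0x10  N=0 Z=0
after  6: x0=0xf2 x1=0x23 x2=0xed x3=0xdd x4=0x10  N=1 Z=0
after  7: x0=0xf2 x1=0x10 x2=0xed x3=0xdd x4=0x10  N=0 Z=0
after  8: x0=0xf2 x1=0xed x2=0xed x3=0xdd x4=0x10  N=0 Z=0
-- IRQ taken; context saved, return-PC = 9 --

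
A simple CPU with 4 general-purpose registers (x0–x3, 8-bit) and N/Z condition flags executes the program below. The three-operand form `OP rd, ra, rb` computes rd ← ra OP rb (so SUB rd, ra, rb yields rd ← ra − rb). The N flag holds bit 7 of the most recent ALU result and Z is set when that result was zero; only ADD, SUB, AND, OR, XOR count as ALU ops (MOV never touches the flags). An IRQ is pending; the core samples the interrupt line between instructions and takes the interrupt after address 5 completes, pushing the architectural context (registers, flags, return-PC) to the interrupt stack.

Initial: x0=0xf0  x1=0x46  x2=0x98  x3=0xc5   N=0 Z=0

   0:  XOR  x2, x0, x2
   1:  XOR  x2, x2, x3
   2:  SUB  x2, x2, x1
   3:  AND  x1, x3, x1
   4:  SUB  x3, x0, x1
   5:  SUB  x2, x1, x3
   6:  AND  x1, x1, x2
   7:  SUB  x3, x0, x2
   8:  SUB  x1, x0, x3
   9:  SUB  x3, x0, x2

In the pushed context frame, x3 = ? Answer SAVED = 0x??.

after  0: x0=0xf0 x1=0x46 x2=0x68 x3=0xc5  N=0 Z=0
after  1: x0=0xf0 x1=0x46 x2=0xad x3=0xc5  N=1 Z=0
after  2: x0=0xf0 x1=0x46 x2=0x67 x3=0xc5  N=0 Z=0
after  3: x0=0xf0 x1=0x44 x2=0x67 x3=0xc5  N=0 Z=0
after  4: x0=0xf0 x1=0x44 x2=0x67 x3=0xac  N=1 Z=0
after  5: x0=0xf0 x1=0x44 x2=0x98 x3=0xac  N=1 Z=0
-- IRQ taken; context saved, return-PC = 6 --

SAVED = 0xac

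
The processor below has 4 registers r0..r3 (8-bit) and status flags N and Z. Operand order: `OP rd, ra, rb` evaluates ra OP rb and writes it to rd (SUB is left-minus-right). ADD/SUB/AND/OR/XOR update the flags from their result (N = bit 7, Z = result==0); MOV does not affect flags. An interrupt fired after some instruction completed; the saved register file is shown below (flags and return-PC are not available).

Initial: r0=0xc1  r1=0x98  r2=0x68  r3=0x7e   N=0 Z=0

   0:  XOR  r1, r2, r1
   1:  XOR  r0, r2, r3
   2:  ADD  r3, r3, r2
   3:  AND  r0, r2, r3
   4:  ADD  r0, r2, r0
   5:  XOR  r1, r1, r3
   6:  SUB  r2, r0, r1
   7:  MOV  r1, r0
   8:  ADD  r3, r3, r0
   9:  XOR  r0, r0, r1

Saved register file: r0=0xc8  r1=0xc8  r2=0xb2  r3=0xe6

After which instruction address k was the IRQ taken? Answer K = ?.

after  0: r0=0xc1 r1=0xf0 r2=0x68 r3=0x7e  N=1 Z=0
after  1: r0=0x16 r1=0xf0 r2=0x68 r3=0x7e  N=0 Z=0
after  2: r0=0x16 r1=0xf0 r2=0x68 r3=0xe6  N=1 Z=0
after  3: r0=0x60 r1=0xf0 r2=0x68 r3=0xe6  N=0 Z=0
after  4: r0=0xc8 r1=0xf0 r2=0x68 r3=0xe6  N=1 Z=0
after  5: r0=0xc8 r1=0x16 r2=0x68 r3=0xe6  N=0 Z=0
after  6: r0=0xc8 r1=0x16 r2=0xb2 r3=0xe6  N=1 Z=0
after  7: r0=0xc8 r1=0xc8 r2=0xb2 r3=0xe6  N=1 Z=0
-- IRQ taken; context saved, return-PC = 8 --

K = 7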